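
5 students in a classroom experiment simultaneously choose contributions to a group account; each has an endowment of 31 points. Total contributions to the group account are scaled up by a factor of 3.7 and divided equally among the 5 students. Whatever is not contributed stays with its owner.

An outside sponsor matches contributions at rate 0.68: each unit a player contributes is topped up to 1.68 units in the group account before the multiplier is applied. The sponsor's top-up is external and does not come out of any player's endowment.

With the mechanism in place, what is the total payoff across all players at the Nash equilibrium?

The effective private return per unit is now 3.7 × 1.68 / 5 = 1.2432 > 1, so every player's dominant strategy flips to full contribution.
So the Nash equilibrium is full contribution by all 5; the group earns 3.7 × 1.68 × 155 = 963.48.

963.48 points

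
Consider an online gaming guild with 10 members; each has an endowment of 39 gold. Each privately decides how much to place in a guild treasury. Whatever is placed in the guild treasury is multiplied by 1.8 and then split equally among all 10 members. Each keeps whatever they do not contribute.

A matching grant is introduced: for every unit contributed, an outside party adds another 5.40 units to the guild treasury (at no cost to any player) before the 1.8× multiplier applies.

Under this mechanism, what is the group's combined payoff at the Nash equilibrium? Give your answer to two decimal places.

Under the mechanism each unit contributed yields 1.8 × 6.40 / 10 = 1.1520 back to its contributor per unit of net cost, which exceeds 1, making full contribution the dominant choice for everyone.
So the Nash equilibrium is full contribution by all 10; the group earns 1.8 × 6.40 × 390 = 4492.80.

4492.80 gold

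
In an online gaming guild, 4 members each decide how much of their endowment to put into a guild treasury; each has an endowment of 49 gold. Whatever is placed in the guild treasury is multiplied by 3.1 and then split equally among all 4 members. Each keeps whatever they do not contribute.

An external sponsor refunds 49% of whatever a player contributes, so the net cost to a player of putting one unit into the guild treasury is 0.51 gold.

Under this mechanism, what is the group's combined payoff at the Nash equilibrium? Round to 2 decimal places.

703.64 gold

With the mechanism, a contributed unit returns (3.1/4) / 0.51 = 1.5196 per unit of net cost to the contributor — now above 1 — so contributing fully is weakly dominant for every player.
So the Nash equilibrium is full contribution by all 4; the group earns 4 × (49 × 0.49 + 3.1 × 49) = 703.64.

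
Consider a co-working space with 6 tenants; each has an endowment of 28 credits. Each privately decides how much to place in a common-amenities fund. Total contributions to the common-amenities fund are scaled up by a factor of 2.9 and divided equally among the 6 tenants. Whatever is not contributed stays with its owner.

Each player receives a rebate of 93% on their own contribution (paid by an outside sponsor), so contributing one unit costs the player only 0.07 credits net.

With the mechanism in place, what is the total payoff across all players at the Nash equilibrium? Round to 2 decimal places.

643.44 credits

Under the mechanism each unit contributed yields (2.9/6) / 0.07 = 6.9048 back to its contributor per unit of net cost, which exceeds 1, making full contribution the dominant choice for everyone.
At the Nash equilibrium everyone contributes 28. Group total payoff = 6 × (28 × 0.93 + 2.9 × 28) = 643.44.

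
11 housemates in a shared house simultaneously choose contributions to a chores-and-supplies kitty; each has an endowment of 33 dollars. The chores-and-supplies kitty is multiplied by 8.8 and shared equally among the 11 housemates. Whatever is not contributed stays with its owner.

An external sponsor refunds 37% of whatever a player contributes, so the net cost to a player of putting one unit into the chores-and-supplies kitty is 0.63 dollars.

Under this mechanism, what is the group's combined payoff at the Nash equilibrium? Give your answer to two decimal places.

Under the mechanism each unit contributed yields (8.8/11) / 0.63 = 1.2698 back to its contributor per unit of net cost, which exceeds 1, making full contribution the dominant choice for everyone.
At the Nash equilibrium everyone contributes 33. Group total payoff = 11 × (33 × 0.37 + 8.8 × 33) = 3328.71.

3328.71 dollars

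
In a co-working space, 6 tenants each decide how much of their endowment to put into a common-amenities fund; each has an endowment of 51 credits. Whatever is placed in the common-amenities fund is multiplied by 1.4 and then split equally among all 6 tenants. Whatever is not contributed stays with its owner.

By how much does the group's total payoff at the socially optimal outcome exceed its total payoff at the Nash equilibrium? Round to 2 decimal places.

122.40 credits

Each contributed unit returns 1.4/6 = 0.2333 to its contributor — below 1 — so contributing 0 is dominant for every player. At the Nash equilibrium everyone keeps their 51, and the group total is 6 × 51 = 306.
Each contributed unit returns 1.400 to the group as a whole (0.2333 to each of 6 players), which exceeds 1, so the social optimum is full contribution: group total = 1.400 × 306 = 428.40.
Efficiency loss = 428.40 − 306 = 122.40.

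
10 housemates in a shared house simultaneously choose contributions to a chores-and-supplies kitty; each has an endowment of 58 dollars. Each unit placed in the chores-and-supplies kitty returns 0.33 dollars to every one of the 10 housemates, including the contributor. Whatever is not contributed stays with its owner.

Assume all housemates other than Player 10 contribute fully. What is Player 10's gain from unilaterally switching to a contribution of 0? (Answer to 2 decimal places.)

38.86 dollars

Switching from a contribution of 58 to 0 lets Player 10 keep an extra 58 dollars, but lowers the chores-and-supplies kitty by 58, which costs Player 10 their own share of that drop: 0.33 × 58 = 19.14.
Net gain = 58 − 19.14 = 38.86. The private return per contributed unit (0.33) is below 1, so free-riding is indeed the best response regardless of what the others do.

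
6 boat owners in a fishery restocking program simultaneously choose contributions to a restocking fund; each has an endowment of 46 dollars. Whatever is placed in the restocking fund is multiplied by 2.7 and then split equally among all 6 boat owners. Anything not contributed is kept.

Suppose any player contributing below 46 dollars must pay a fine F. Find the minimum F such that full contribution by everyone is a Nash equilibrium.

Given the others contribute fully, the best deviation is to contribute 0 (any partial contribution still incurs the fine and gives up units whose private return 0.4500 is below 1).
Deviating from 46 to 0 saves 46 dollars but forfeits the deviator's share of the drop in the restocking fund: 2.7/6 × 46 = 20.70.
So the deviation gain is 46 − 20.70 = 25.30, and the fine must be at least 25.30 dollars to wipe it out.

25.30 dollars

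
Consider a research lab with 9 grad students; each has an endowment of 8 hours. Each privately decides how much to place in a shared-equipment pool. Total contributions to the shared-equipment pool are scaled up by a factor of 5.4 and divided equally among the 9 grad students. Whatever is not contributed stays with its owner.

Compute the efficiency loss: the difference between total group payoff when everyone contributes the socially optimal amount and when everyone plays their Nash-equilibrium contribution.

Each contributed unit returns 5.4/9 = 0.6000 to its contributor — below 1 — so contributing 0 is dominant for every player. At the Nash equilibrium everyone keeps their 8, and the group total is 9 × 8 = 72.
Each contributed unit returns 5.400 to the group as a whole (0.6000 to each of 9 players), which exceeds 1, so the social optimum is full contribution: group total = 5.400 × 72 = 388.80.
Efficiency loss = 388.80 − 72 = 316.80.

316.80 hours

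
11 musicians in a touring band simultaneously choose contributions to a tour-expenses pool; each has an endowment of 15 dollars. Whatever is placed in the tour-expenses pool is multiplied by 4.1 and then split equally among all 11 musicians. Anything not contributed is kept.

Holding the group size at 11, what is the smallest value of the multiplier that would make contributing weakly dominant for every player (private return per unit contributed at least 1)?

A contributed unit returns (multiplier)/11 to its contributor.
This reaches 1 exactly when the multiplier is 11.

11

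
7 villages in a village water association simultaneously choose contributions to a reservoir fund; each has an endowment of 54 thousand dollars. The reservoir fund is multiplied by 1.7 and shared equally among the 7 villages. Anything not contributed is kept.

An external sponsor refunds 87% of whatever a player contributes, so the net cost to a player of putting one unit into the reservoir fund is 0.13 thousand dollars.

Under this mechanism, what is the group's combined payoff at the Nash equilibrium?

With the mechanism, a contributed unit returns (1.7/7) / 0.13 = 1.8681 per unit of net cost to the contributor — now above 1 — so contributing fully is weakly dominant for every player.
So the Nash equilibrium is full contribution by all 7; the group earns 7 × (54 × 0.87 + 1.7 × 54) = 971.46.

971.46 thousand dollars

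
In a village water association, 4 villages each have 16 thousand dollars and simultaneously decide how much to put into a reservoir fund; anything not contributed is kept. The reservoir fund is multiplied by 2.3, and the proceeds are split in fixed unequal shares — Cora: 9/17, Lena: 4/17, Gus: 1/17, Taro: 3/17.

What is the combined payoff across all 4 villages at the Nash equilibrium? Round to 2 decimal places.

Each unit j contributes comes back to j as 2.3 × (j's share), so j prefers to contribute only if that share exceeds 1/2.3 = 0.4348; otherwise keeping the unit dominates.
Cora alone (share 9/17) is above the threshold, contributing 16; the remaining 3 contribute 0. Total contributed: 16.
The reservoir fund pays out 2.3 × 16 = 36.80 in total (split across the unequal shares, but the aggregate is all that matters for the group sum).
The 3 free-riders keep 16 each, adding 48. Group total = 48 + 36.80 = 84.80.

84.80 thousand dollars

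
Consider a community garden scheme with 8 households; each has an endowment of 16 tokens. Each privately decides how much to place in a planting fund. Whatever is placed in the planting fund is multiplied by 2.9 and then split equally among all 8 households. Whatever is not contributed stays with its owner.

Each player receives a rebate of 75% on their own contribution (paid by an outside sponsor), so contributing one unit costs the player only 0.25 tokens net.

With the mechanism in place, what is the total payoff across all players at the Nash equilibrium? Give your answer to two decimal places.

467.20 tokens

Under the mechanism each unit contributed yields (2.9/8) / 0.25 = 1.4500 back to its contributor per unit of net cost, which exceeds 1, making full contribution the dominant choice for everyone.
At the Nash equilibrium everyone contributes 16. Group total payoff = 8 × (16 × 0.75 + 2.9 × 16) = 467.20.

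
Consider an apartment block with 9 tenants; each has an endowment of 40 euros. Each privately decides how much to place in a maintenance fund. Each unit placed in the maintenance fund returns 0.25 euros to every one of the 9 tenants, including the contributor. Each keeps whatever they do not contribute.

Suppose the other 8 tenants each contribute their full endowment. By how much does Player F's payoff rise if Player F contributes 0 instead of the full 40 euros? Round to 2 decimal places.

Switching from a contribution of 40 to 0 lets Player F keep an extra 40 euros, but lowers the maintenance fund by 40, which costs Player F their own share of that drop: 0.25 × 40 = 10.00.
Net gain = 40 − 10.00 = 30.00. The private return per contributed unit (0.25) is below 1, so free-riding is indeed the best response regardless of what the others do.

30.00 euros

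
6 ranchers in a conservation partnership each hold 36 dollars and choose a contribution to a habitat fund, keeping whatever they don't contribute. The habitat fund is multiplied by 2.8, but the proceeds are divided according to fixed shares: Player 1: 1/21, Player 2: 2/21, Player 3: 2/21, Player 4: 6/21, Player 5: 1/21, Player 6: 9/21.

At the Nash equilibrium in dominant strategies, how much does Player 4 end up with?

64.80 dollars

A player with share s gets back 2.8·s per unit contributed, so full contribution is dominant for anyone with s > 1/2.8 = 0.3571 and zero contribution is dominant for anyone below.
Only Player 6 (9/21) clears that bar, contributing 36; the remaining 5 contribute 0. Total contributed: 36.
Player 4 keeps 36 and receives 2.8 × 36 × 6/21 = 28.80 from the habitat fund, for a payoff of 64.80.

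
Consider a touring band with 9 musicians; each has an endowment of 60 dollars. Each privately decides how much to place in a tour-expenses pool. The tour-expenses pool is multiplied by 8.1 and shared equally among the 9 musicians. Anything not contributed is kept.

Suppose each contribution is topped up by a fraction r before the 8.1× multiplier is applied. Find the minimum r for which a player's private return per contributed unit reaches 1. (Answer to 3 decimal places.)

0.111

With matching at rate r, one contributed unit becomes (1 + r) in the tour-expenses pool and returns 8.1 × (1 + r) / 9 to the contributor.
Setting this equal to 1: 1 + r = 9/8.1 = 1.1111.
So the minimum matching rate is r = 1.1111 − 1 = 0.111.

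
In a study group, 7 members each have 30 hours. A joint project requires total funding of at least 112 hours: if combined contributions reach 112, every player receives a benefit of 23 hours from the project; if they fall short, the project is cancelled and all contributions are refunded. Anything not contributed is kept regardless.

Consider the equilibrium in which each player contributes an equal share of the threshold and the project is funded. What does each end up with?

37 hours

Equal share of the threshold: 112/7 = 16.
At this profile no one gains by cutting their contribution: any cut drops the total below 112, the project is cancelled, contributions are refunded, and the deviator ends with 30, which is less than 30 − 16 + 23 = 37. Contributing more than 16 just wastes the excess. So contributing exactly 16 is a best response.
Each player's payoff: 30 − 16 + 23 = 37.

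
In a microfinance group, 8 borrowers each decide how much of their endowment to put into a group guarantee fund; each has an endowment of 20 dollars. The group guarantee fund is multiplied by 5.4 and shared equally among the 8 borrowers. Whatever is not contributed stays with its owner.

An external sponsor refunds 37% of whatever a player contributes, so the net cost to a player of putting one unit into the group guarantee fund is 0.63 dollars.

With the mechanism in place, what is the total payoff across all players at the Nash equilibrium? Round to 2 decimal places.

923.20 dollars

Under the mechanism each unit contributed yields (5.4/8) / 0.63 = 1.0714 back to its contributor per unit of net cost, which exceeds 1, making full contribution the dominant choice for everyone.
At the Nash equilibrium everyone contributes 20. Group total payoff = 8 × (20 × 0.37 + 5.4 × 20) = 923.20.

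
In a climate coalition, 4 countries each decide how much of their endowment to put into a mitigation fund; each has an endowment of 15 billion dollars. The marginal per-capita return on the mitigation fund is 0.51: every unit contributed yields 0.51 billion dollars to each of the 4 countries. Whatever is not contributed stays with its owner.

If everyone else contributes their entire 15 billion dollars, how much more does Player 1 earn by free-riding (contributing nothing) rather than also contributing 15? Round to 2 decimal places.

7.35 billion dollars

Switching from a contribution of 15 to 0 lets Player 1 keep an extra 15 billion dollars, but lowers the mitigation fund by 15, which costs Player 1 their own share of that drop: 0.51 × 15 = 7.65.
Net gain = 15 − 7.65 = 7.35. The private return per contributed unit (0.51) is below 1, so free-riding is indeed the best response regardless of what the others do.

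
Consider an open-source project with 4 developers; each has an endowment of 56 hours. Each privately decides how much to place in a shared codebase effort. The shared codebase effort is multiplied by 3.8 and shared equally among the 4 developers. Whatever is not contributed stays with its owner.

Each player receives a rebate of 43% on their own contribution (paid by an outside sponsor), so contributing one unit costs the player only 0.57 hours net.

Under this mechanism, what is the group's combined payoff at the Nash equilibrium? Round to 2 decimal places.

947.52 hours

With the mechanism, a contributed unit returns (3.8/4) / 0.57 = 1.6667 per unit of net cost to the contributor — now above 1 — so contributing fully is weakly dominant for every player.
So the Nash equilibrium is full contribution by all 4; the group earns 4 × (56 × 0.43 + 3.8 × 56) = 947.52.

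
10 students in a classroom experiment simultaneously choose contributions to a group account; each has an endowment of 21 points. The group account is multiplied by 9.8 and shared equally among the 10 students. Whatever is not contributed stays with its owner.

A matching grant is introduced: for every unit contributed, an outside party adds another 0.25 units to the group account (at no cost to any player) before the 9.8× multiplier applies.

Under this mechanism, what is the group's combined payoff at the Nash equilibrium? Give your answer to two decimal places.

2572.50 points

With the mechanism, a contributed unit returns 9.8 × 1.25 / 10 = 1.2250 per unit of net cost to the contributor — now above 1 — so contributing fully is weakly dominant for every player.
At the Nash equilibrium everyone contributes 21. Group total payoff = 9.8 × 1.25 × 210 = 2572.50.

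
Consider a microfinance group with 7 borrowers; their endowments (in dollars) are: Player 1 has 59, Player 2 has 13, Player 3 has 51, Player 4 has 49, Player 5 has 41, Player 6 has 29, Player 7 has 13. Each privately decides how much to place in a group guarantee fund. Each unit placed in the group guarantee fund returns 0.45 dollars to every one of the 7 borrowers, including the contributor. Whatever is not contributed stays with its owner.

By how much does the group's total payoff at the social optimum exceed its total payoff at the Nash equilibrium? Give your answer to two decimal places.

The private return per contributed unit is 0.45 < 1 for everyone, so the Nash equilibrium is zero contribution and the group total is Σ E_j = 59 + 13 + 51 + 49 + 41 + 29 + 13 = 255.
Each contributed unit returns 3.150 to the group, so the social optimum is full contribution by everyone: group total = 3.150 × 255 = 803.25.
Efficiency loss = (3.150 − 1) × 255 = 548.25.

548.25 dollars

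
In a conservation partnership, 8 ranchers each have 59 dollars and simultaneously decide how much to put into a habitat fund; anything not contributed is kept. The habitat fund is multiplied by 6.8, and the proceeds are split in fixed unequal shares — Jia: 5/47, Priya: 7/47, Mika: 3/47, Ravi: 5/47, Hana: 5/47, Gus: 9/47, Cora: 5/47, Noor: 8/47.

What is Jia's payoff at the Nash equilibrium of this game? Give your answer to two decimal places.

187.04 dollars

A player with share s gets back 6.8·s per unit contributed, so full contribution is dominant for anyone with s > 1/6.8 = 0.1471 and zero contribution is dominant for anyone below.
The shares above 0.1471 belong to Priya, Gus and Noor, contributing 59 each; the remaining 5 contribute 0. Total contributed: 177.
Jia keeps 59 and receives 6.8 × 177 × 5/47 = 128.04 from the habitat fund, for a payoff of 187.04.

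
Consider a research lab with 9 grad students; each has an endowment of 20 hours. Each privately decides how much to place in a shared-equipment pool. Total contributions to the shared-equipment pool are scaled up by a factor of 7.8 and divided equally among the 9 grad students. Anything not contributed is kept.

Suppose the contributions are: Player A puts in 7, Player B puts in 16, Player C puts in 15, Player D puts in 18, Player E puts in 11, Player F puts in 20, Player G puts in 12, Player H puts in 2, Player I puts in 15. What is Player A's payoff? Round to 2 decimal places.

113.53 hours

Total contributed: 7 + 16 + 15 + 18 + 11 + 20 + 12 + 2 + 15 = 116.
Each receives 7.8 × 116 / 9 = 100.53 from the shared-equipment pool.
Player A keeps 20 − 7 = 13, so Player A's payoff is 13 + 100.53 = 113.53.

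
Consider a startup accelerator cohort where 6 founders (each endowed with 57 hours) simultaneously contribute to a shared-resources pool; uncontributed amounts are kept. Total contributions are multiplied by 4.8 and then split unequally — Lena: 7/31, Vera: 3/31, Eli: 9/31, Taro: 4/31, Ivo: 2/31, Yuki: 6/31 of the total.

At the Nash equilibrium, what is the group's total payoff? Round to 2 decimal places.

For player j, contributing a unit is worthwhile iff 4.8 × (j's share) ≥ 1, i.e. iff j's share is at least 0.2083.
The shares above 0.2083 belong to Lena and Eli, contributing 57 each; the remaining 4 contribute 0. Total contributed: 114.
The shared-resources pool pays out 4.8 × 114 = 547.20 in total (split across the unequal shares, but the aggregate is all that matters for the group sum).
The 4 free-riders keep 57 each, adding 228. Group total = 228 + 547.20 = 775.20.

775.20 hours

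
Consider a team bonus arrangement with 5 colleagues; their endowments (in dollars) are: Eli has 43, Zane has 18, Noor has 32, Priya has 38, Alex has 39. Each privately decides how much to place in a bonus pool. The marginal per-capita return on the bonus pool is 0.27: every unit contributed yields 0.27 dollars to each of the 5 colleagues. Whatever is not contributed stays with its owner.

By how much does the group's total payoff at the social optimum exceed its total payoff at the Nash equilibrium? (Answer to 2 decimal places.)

59.50 dollars

The private return per contributed unit is 0.27 < 1 for everyone, so the Nash equilibrium is zero contribution and the group total is Σ E_j = 43 + 18 + 32 + 38 + 39 = 170.
Each contributed unit returns 1.350 to the group, so the social optimum is full contribution by everyone: group total = 1.350 × 170 = 229.50.
Efficiency loss = (1.350 − 1) × 170 = 59.50.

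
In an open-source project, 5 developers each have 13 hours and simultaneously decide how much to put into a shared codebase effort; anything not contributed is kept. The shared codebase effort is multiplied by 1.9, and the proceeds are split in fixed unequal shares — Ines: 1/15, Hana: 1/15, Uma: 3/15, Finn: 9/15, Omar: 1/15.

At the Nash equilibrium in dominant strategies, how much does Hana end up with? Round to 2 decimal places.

14.65 hours

Each unit j contributes comes back to j as 1.9 × (j's share), so j prefers to contribute only if that share exceeds 1/1.9 = 0.5263; otherwise keeping the unit dominates.
Only Finn (9/15) clears that bar, contributing 13; the remaining 4 contribute 0. Total contributed: 13.
Hana keeps 13 and receives 1.9 × 13 × 1/15 = 1.65 from the shared codebase effort, for a payoff of 14.65.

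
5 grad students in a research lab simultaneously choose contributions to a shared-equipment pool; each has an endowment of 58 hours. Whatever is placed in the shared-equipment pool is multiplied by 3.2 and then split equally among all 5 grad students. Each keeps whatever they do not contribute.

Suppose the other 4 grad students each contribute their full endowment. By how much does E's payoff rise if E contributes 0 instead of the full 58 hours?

20.88 hours

Switching from a contribution of 58 to 0 lets E keep an extra 58 hours, but lowers the shared-equipment pool by 58, which costs E their own share of that drop: 3.2/5 × 58 = 37.12.
Net gain = 58 − 37.12 = 20.88. The private return per contributed unit (0.6400) is below 1, so free-riding is indeed the best response regardless of what the others do.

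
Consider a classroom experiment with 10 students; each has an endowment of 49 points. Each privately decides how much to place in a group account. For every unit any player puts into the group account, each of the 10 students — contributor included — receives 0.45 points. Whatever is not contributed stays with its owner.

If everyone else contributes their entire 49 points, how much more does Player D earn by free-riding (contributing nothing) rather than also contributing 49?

Switching from a contribution of 49 to 0 lets Player D keep an extra 49 points, but lowers the group account by 49, which costs Player D their own share of that drop: 0.45 × 49 = 22.05.
Net gain = 49 − 22.05 = 26.95. The private return per contributed unit (0.45) is below 1, so free-riding is indeed the best response regardless of what the others do.

26.95 points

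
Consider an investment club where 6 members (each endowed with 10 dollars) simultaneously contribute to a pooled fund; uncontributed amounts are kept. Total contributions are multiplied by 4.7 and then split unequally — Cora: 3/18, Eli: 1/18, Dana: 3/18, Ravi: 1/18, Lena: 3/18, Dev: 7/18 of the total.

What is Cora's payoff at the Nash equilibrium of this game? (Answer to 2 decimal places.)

17.83 dollars

Player j's private return per contributed unit is 4.7 × (j's share). Contributing is weakly dominant for j when that share is at least 1/4.7 = 0.2128, and contributing 0 is dominant otherwise.
Only Dev (7/18) clears that bar, contributing 10; the remaining 5 contribute 0. Total contributed: 10.
Cora keeps 10 and receives 4.7 × 10 × 3/18 = 7.83 from the pooled fund, for a payoff of 17.83.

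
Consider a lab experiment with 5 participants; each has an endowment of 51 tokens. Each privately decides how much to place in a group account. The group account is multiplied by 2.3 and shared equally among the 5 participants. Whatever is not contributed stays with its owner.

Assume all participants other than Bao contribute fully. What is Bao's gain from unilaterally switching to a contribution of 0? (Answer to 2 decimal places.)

Switching from a contribution of 51 to 0 lets Bao keep an extra 51 tokens, but lowers the group account by 51, which costs Bao their own share of that drop: 2.3/5 × 51 = 23.46.
Net gain = 51 − 23.46 = 27.54. The private return per contributed unit (0.4600) is below 1, so free-riding is indeed the best response regardless of what the others do.

27.54 tokens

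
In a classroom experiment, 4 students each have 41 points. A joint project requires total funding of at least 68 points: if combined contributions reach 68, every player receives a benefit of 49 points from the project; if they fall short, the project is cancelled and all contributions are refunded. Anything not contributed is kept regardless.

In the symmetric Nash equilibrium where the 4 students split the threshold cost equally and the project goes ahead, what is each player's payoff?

Equal share of the threshold: 68/4 = 17.
At this profile no one gains by cutting their contribution: any cut drops the total below 68, the project is cancelled, contributions are refunded, and the deviator ends with 41, which is less than 41 − 17 + 49 = 73. Contributing more than 17 just wastes the excess. So contributing exactly 17 is a best response.
Each player's payoff: 41 − 17 + 49 = 73.

73 points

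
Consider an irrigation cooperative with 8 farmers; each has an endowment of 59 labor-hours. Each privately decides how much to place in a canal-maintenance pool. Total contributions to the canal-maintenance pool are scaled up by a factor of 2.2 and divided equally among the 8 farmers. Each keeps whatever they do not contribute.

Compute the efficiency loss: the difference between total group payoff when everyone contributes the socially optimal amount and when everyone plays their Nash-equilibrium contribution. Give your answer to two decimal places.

Each contributed unit returns 2.2/8 = 0.2750 to its contributor — below 1 — so contributing 0 is dominant for every player. At the Nash equilibrium everyone keeps their 59, and the group total is 8 × 59 = 472.
Each contributed unit returns 2.200 to the group as a whole (0.2750 to each of 8 players), which exceeds 1, so the social optimum is full contribution: group total = 2.200 × 472 = 1038.40.
Efficiency loss = 1038.40 − 472 = 566.40.

566.40 labor-hours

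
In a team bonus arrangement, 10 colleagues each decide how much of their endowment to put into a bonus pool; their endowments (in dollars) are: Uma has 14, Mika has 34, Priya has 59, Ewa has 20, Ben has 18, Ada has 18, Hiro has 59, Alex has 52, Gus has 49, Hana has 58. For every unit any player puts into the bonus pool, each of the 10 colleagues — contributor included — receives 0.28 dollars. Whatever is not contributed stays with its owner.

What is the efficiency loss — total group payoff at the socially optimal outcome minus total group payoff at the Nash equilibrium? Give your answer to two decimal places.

685.80 dollars

The private return per contributed unit is 0.28 < 1 for everyone, so the Nash equilibrium is zero contribution and the group total is Σ E_j = 14 + 34 + 59 + 20 + 18 + 18 + 59 + 52 + 49 + 58 = 381.
Each contributed unit returns 2.800 to the group, so the social optimum is full contribution by everyone: group total = 2.800 × 381 = 1066.80.
Efficiency loss = (2.800 − 1) × 381 = 685.80.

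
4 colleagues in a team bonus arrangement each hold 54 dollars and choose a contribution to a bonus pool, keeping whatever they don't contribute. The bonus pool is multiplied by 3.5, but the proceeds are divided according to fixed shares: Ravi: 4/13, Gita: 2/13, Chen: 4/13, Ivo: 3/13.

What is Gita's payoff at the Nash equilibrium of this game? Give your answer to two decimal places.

A player with share s gets back 3.5·s per unit contributed, so full contribution is dominant for anyone with s > 1/3.5 = 0.2857 and zero contribution is dominant for anyone below.
The shares above 0.2857 belong to Ravi and Chen, contributing 54 each; the remaining 2 contribute 0. Total contributed: 108.
Gita keeps 54 and receives 3.5 × 108 × 2/13 = 58.15 from the bonus pool, for a payoff of 112.15.

112.15 dollars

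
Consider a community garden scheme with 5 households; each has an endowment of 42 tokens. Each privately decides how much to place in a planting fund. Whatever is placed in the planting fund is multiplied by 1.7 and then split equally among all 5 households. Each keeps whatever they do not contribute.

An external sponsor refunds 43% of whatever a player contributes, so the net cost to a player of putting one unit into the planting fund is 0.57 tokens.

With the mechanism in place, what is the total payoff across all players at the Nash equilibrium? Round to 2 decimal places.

The effective private return is (1.7/5) / 0.57 = 0.5965, which is still under 1, so the mechanism doesn't change anyone's dominant strategy: zero contribution.
At the Nash equilibrium no one contributes; group total payoff = 5 × 42 = 210.

210.00 tokens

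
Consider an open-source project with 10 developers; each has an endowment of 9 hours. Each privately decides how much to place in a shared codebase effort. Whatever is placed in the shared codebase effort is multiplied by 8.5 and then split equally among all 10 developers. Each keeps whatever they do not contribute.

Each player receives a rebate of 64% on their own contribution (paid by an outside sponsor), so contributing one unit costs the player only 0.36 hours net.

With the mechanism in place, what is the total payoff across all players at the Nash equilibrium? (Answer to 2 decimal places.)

822.60 hours

With the mechanism, a contributed unit returns (8.5/10) / 0.36 = 2.3611 per unit of net cost to the contributor — now above 1 — so contributing fully is weakly dominant for every player.
At the Nash equilibrium everyone contributes 9. Group total payoff = 10 × (9 × 0.64 + 8.5 × 9) = 822.60.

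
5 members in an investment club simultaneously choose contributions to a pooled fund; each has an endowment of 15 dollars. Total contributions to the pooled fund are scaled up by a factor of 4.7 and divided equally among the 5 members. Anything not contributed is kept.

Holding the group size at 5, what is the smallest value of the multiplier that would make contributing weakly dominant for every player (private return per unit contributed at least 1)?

5

A contributed unit returns (multiplier)/5 to its contributor.
This reaches 1 exactly when the multiplier is 5.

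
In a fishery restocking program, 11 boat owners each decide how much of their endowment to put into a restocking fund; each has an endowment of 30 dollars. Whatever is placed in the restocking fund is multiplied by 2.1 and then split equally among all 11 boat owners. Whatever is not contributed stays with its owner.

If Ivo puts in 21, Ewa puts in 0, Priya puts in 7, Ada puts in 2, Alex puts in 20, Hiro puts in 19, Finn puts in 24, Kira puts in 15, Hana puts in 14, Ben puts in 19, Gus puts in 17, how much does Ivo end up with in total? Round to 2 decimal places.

Total contributed: 21 + 0 + 7 + 2 + 20 + 19 + 24 + 15 + 14 + 19 + 17 = 158.
Each receives 2.1 × 158 / 11 = 30.16 from the restocking fund.
Ivo keeps 30 − 21 = 9, so Ivo's payoff is 9 + 30.16 = 39.16.

39.16 dollars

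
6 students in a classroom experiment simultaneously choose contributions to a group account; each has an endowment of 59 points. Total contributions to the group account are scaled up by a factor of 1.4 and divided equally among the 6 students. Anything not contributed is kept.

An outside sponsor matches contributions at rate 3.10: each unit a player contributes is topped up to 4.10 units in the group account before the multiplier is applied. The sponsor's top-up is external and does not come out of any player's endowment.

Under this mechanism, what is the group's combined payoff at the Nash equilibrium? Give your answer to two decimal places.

Even with the mechanism, each unit contributed returns only 1.4 × 4.10 / 6 = 0.9567 per unit of net cost, so contributing nothing is still dominant.
Everyone keeps their endowment and the group total is 6 × 59 = 354.

354.00 points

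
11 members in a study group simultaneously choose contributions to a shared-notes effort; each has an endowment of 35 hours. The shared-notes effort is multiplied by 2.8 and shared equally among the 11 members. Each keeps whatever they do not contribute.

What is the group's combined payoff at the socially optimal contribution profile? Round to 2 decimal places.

1078.00 hours

Each contributed unit returns 2.800 to the group as a whole (0.2545 to each of 11 players), which exceeds 1, so the social optimum is full contribution: group total = 2.800 × 385 = 1078.00.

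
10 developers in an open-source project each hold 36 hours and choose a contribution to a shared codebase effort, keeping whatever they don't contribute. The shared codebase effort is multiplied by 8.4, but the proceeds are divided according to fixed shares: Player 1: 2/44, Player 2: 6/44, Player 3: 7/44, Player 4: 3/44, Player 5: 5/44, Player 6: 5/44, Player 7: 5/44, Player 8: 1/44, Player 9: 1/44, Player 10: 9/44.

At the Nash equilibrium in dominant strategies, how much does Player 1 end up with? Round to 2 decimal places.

77.24 hours

Player j's private return per contributed unit is 8.4 × (j's share). Contributing is weakly dominant for j when that share is at least 1/8.4 = 0.1190, and contributing 0 is dominant otherwise.
Player 2, Player 3 and Player 10 clear that bar, contributing 36 each; the remaining 7 contribute 0. Total contributed: 108.
Player 1 keeps 36 and receives 8.4 × 108 × 2/44 = 41.24 from the shared codebase effort, for a payoff of 77.24.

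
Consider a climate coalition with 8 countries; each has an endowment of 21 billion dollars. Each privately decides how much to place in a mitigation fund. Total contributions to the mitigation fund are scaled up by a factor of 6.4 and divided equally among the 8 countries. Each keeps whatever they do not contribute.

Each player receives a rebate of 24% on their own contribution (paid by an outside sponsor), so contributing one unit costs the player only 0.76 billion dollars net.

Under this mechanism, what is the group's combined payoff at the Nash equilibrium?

1115.52 billion dollars

Under the mechanism each unit contributed yields (6.4/8) / 0.76 = 1.0526 back to its contributor per unit of net cost, which exceeds 1, making full contribution the dominant choice for everyone.
So the Nash equilibrium is full contribution by all 8; the group earns 8 × (21 × 0.24 + 6.4 × 21) = 1115.52.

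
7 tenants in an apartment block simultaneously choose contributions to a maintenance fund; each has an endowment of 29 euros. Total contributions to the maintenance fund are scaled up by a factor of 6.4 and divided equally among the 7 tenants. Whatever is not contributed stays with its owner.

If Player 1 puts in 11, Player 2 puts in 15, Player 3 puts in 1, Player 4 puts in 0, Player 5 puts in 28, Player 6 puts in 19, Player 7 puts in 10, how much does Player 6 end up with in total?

Total contributed: 11 + 15 + 1 + 0 + 28 + 19 + 10 = 84.
Each receives 6.4 × 84 / 7 = 76.80 from the maintenance fund.
Player 6 keeps 29 − 19 = 10, so Player 6's payoff is 10 + 76.80 = 86.80.

86.80 euros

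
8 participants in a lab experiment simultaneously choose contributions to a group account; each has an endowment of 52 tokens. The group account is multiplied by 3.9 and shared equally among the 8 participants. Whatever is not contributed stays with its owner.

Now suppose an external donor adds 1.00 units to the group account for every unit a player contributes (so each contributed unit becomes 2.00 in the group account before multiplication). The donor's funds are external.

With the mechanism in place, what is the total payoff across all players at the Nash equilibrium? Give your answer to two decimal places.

Even with the mechanism, each unit contributed returns only 3.9 × 2.00 / 8 = 0.9750 per unit of net cost, so contributing nothing is still dominant.
At the Nash equilibrium no one contributes; group total payoff = 8 × 52 = 416.

416.00 tokens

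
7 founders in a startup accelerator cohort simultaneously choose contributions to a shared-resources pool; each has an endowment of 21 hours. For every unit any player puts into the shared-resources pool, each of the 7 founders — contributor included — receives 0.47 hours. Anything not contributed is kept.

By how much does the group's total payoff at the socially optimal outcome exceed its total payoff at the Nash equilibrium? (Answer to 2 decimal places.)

The private return per contributed unit is 0.47 < 1, so contributing 0 is dominant for every player. At the Nash equilibrium everyone keeps their 21, and the group total is 7 × 21 = 147.
Each contributed unit returns 3.290 to the group as a whole (0.47 to each of 7 players), which exceeds 1, so the social optimum is full contribution: group total = 3.290 × 147 = 483.63.
Efficiency loss = 483.63 − 147 = 336.63.

336.63 hours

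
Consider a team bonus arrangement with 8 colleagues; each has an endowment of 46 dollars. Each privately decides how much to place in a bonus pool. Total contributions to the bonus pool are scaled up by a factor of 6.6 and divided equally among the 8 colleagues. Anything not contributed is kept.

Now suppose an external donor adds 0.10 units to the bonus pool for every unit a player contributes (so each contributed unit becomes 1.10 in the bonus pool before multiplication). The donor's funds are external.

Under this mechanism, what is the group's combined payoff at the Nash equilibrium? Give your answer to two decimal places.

The effective private return is 6.6 × 1.10 / 8 = 0.9075, which is still under 1, so the mechanism doesn't change anyone's dominant strategy: zero contribution.
Everyone keeps their endowment and the group total is 8 × 46 = 368.

368.00 dollars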